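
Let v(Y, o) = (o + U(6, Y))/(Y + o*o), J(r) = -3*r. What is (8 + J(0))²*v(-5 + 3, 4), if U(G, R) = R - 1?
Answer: 32/7 ≈ 4.5714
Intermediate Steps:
U(G, R) = -1 + R
v(Y, o) = (-1 + Y + o)/(Y + o²) (v(Y, o) = (o + (-1 + Y))/(Y + o*o) = (-1 + Y + o)/(Y + o²))
(8 + J(0))²*v(-5 + 3, 4) = (8 - 3*0)²*((-1 + (-5 + 3) + 4)/((-5 + 3) + 4²)) = (8 + 0)²*((-1 - 2 + 4)/(-2 + 16)) = 8²*(1/14) = 64*((1/14)*1) = 64*(1/14) = 32/7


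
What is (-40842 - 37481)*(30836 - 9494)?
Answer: -1671569466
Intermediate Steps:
(-40842 - 37481)*(30836 - 9494) = -78323*21342 = -1671569466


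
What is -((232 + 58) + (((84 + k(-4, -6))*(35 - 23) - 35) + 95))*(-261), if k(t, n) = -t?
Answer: 366966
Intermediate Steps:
-((232 + 58) + (((84 + k(-4, -6))*(35 - 23) - 35) + 95))*(-261) = -((232 + 58) + (((84 - 1*(-4))*(35 - 23) - 35) + 95))*(-261) = -(290 + (((84 + 4)*12 - 35) + 95))*(-261) = -(290 + ((88*12 - 35) + 95))*(-261) = -(290 + ((1056 - 35) + 95))*(-261) = -(290 + (1021 + 95))*(-261) = -(290 + 1116)*(-261) = -1406*(-261) = -1*(-366966) = 366966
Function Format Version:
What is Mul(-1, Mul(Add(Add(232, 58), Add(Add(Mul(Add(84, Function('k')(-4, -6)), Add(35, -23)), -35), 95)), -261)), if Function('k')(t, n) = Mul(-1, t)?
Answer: 366966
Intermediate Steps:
Mul(-1, Mul(Add(Add(232, 58), Add(Add(Mul(Add(84, Function('k')(-4, -6)), Add(35, -23)), -35), 95)), -261)) = Mul(-1, Mul(Add(Add(232, 58), Add(Add(Mul(Add(84, Mul(-1, -4)), Add(35, -23)), -35), 95)), -261)) = Mul(-1, Mul(Add(290, Add(Add(Mul(Add(84, 4), 12), -35), 95)), -261)) = Mul(-1, Mul(Add(290, Add(Add(Mul(88, 12), -35), 95)), -261)) = Mul(-1, Mul(Add(290, Add(Add(1056, -35), 95)), -261)) = Mul(-1, Mul(Add(290, Add(1021, 95)), -261)) = Mul(-1, Mul(Add(290, 1116), -261)) = Mul(-1, Mul(1406, -261)) = Mul(-1, -366966) = 366966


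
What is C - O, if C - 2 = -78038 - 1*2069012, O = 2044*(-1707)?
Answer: 1342060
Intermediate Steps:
O = -3489108
C = -2147048 (C = 2 + (-78038 - 1*2069012) = 2 + (-78038 - 2069012) = 2 - 2147050 = -2147048)
C - O = -2147048 - 1*(-3489108) = -2147048 + 3489108 = 1342060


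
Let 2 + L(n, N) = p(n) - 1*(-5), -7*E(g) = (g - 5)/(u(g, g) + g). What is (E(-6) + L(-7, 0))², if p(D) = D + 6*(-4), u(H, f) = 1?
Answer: 982081/1225 ≈ 801.70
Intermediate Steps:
p(D) = -24 + D (p(D) = D - 24 = -24 + D)
E(g) = -(-5 + g)/(7*(1 + g)) (E(g) = -(g - 5)/(7*(1 + g)) = -(-5 + g)/(7*(1 + g)))
L(n, N) = -21 + n (L(n, N) = -2 + ((-24 + n) - 1*(-5)) = -2 + ((-24 + n) + 5) = -2 + (-19 + n) = -21 + n)
(E(-6) + L(-7, 0))² = ((5 - 1*(-6))/(7*(1 - 6)) + (-21 - 7))² = ((⅐)*(5 + 6)/(-5) - 28)² = ((⅐)*(-⅕)*11 - 28)² = (-11/35 - 28)² = (-991/35)² = 982081/1225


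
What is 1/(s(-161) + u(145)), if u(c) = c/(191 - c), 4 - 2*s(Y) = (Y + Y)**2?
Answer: -46/2384495 ≈ -1.9291e-5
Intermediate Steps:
s(Y) = 2 - 2*Y**2 (s(Y) = 2 - (Y + Y)**2/2 = 2 - 4*Y**2/2 = 2 - 2*Y**2)
1/(s(-161) + u(145)) = 1/((2 - 2*(-161)**2) - 1*145/(-191 + 145)) = 1/((2 - 2*25921) - 1*145/(-46)) = 1/((2 - 51842) - 1*145*(-1/46)) = 1/(-51840 + 145/46) = 1/(-2384495/46) = -46/2384495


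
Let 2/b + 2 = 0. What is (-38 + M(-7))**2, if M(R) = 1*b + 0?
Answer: 1521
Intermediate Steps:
b = -1 (b = 2/(-2 + 0) = 2/(-2) = 2*(-1/2) = -1)
M(R) = -1 (M(R) = 1*(-1) + 0 = -1 + 0 = -1)
(-38 + M(-7))**2 = (-38 - 1)**2 = (-39)**2 = 1521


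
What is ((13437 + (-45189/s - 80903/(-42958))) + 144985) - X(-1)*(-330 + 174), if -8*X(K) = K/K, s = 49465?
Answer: 168297150089754/1062458735 ≈ 1.5840e+5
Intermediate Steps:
X(K) = -⅛ (X(K) = -K/(8*K) = -⅛*1 = -⅛)
((13437 + (-45189/s - 80903/(-42958))) + 144985) - X(-1)*(-330 + 174) = ((13437 + (-45189/49465 - 80903/(-42958))) + 144985) - (-1)*(-330 + 174)/8 = ((13437 + (-45189*1/49465 - 80903*(-1/42958))) + 144985) - (-1)*(-156)/8 = ((13437 + (-45189/49465 + 80903/42958)) + 144985) - 1*39/2 = ((13437 + 2060637833/2124917470) + 144985) - 39/2 = (28554576682223/2124917470 + 144985) - 39/2 = 336635736070173/2124917470 - 39/2 = 168297150089754/1062458735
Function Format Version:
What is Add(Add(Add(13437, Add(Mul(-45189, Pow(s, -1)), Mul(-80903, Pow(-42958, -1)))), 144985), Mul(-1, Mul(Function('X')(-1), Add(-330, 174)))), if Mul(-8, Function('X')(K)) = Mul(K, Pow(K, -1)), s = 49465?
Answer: Rational(168297150089754, 1062458735) ≈ 1.5840e+5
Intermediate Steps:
Function('X')(K) = Rational(-1, 8) (Function('X')(K) = Mul(Rational(-1, 8), Mul(K, Pow(K, -1))) = Mul(Rational(-1, 8), 1) = Rational(-1, 8))
Add(Add(Add(13437, Add(Mul(-45189, Pow(s, -1)), Mul(-80903, Pow(-42958, -1)))), 144985), Mul(-1, Mul(Function('X')(-1), Add(-330, 174)))) = Add(Add(Add(13437, Add(Mul(-45189, Pow(49465, -1)), Mul(-80903, Pow(-42958, -1)))), 144985), Mul(-1, Mul(Rational(-1, 8), Add(-330, 174)))) = Add(Add(Add(13437, Add(Mul(-45189, Rational(1, 49465)), Mul(-80903, Rational(-1, 42958)))), 144985), Mul(-1, Mul(Rational(-1, 8), -156))) = Add(Add(Add(13437, Add(Rational(-45189, 49465), Rational(80903, 42958))), 144985), Mul(-1, Rational(39, 2))) = Add(Add(Add(13437, Rational(2060637833, 2124917470)), 144985), Rational(-39, 2)) = Add(Add(Rational(28554576682223, 2124917470), 144985), Rational(-39, 2)) = Add(Rational(336635736070173, 2124917470), Rational(-39, 2)) = Rational(168297150089754, 1062458735)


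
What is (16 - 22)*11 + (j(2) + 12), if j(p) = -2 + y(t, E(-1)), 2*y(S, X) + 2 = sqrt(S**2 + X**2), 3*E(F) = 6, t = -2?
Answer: -57 + sqrt(2) ≈ -55.586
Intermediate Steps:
E(F) = 2 (E(F) = (1/3)*6 = 2)
y(S, X) = -1 + sqrt(S**2 + X**2)/2
j(p) = -3 + sqrt(2) (j(p) = -2 + (-1 + sqrt((-2)**2 + 2**2)/2) = -2 + (-1 + sqrt(4 + 4)/2) = -2 + (-1 + sqrt(8)/2) = -2 + (-1 + (2*sqrt(2))/2) = -2 + (-1 + sqrt(2)) = -3 + sqrt(2))
(16 - 22)*11 + (j(2) + 12) = (16 - 22)*11 + ((-3 + sqrt(2)) + 12) = -6*11 + (9 + sqrt(2)) = -66 + (9 + sqrt(2)) = -57 + sqrt(2)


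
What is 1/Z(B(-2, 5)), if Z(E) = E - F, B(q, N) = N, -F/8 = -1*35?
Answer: -1/275 ≈ -0.0036364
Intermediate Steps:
F = 280 (F = -(-8)*35 = -8*(-35) = 280)
Z(E) = -280 + E (Z(E) = E - 1*280 = E - 280 = -280 + E)
1/Z(B(-2, 5)) = 1/(-280 + 5) = 1/(-275) = -1/275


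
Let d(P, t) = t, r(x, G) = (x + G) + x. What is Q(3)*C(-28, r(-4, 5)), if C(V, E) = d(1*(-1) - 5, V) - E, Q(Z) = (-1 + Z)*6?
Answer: -300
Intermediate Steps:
r(x, G) = G + 2*x (r(x, G) = (G + x) + x = G + 2*x)
Q(Z) = -6 + 6*Z
C(V, E) = V - E
Q(3)*C(-28, r(-4, 5)) = (-6 + 6*3)*(-28 - (5 + 2*(-4))) = (-6 + 18)*(-28 - (5 - 8)) = 12*(-28 - 1*(-3)) = 12*(-28 + 3) = 12*(-25) = -300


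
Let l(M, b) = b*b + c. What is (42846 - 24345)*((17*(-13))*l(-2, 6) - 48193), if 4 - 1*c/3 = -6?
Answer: -1161474279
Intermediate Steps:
c = 30 (c = 12 - 3*(-6) = 12 + 18 = 30)
l(M, b) = 30 + b² (l(M, b) = b*b + 30 = b² + 30 = 30 + b²)
(42846 - 24345)*((17*(-13))*l(-2, 6) - 48193) = (42846 - 24345)*((17*(-13))*(30 + 6²) - 48193) = 18501*(-221*(30 + 36) - 48193) = 18501*(-221*66 - 48193) = 18501*(-14586 - 48193) = 18501*(-62779) = -1161474279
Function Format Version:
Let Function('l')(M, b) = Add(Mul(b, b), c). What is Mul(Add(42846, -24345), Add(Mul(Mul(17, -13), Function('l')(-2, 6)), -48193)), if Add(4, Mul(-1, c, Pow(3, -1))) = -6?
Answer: -1161474279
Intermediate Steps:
c = 30 (c = Add(12, Mul(-3, -6)) = Add(12, 18) = 30)
Function('l')(M, b) = Add(30, Pow(b, 2)) (Function('l')(M, b) = Add(Mul(b, b), 30) = Add(Pow(b, 2), 30) = Add(30, Pow(b, 2)))
Mul(Add(42846, -24345), Add(Mul(Mul(17, -13), Function('l')(-2, 6)), -48193)) = Mul(Add(42846, -24345), Add(Mul(Mul(17, -13), Add(30, Pow(6, 2))), -48193)) = Mul(18501, Add(Mul(-221, Add(30, 36)), -48193)) = Mul(18501, Add(Mul(-221, 66), -48193)) = Mul(18501, Add(-14586, -48193)) = Mul(18501, -62779) = -1161474279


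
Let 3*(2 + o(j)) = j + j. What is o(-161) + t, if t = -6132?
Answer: -18724/3 ≈ -6241.3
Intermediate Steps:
o(j) = -2 + 2*j/3 (o(j) = -2 + (j + j)/3 = -2 + (2*j)/3 = -2 + 2*j/3)
o(-161) + t = (-2 + (⅔)*(-161)) - 6132 = (-2 - 322/3) - 6132 = -328/3 - 6132 = -18724/3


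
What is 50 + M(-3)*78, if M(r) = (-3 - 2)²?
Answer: 2000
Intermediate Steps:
M(r) = 25 (M(r) = (-5)² = 25)
50 + M(-3)*78 = 50 + 25*78 = 50 + 1950 = 2000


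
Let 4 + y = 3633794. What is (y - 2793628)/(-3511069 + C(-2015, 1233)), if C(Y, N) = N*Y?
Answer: -420081/2997782 ≈ -0.14013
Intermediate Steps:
y = 3633790 (y = -4 + 3633794 = 3633790)
(y - 2793628)/(-3511069 + C(-2015, 1233)) = (3633790 - 2793628)/(-3511069 + 1233*(-2015)) = 840162/(-3511069 - 2484495) = 840162/(-5995564) = 840162*(-1/5995564) = -420081/2997782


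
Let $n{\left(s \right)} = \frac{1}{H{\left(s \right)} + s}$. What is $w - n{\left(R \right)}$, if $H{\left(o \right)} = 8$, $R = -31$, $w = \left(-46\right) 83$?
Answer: $- \frac{87813}{23} \approx -3818.0$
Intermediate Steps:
$w = -3818$
$n{\left(s \right)} = \frac{1}{8 + s}$
$w - n{\left(R \right)} = -3818 - \frac{1}{8 - 31} = -3818 - \frac{1}{-23} = -3818 - - \frac{1}{23} = -3818 + \frac{1}{23} = - \frac{87813}{23}$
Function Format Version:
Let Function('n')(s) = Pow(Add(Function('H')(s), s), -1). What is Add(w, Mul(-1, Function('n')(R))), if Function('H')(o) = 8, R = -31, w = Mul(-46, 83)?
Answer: Rational(-87813, 23) ≈ -3818.0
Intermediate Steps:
w = -3818
Function('n')(s) = Pow(Add(8, s), -1)
Add(w, Mul(-1, Function('n')(R))) = Add(-3818, Mul(-1, Pow(Add(8, -31), -1))) = Add(-3818, Mul(-1, Pow(-23, -1))) = Add(-3818, Mul(-1, Rational(-1, 23))) = Add(-3818, Rational(1, 23)) = Rational(-87813, 23)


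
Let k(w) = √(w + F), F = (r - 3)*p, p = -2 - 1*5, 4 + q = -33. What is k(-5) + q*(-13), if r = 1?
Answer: 484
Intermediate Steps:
q = -37 (q = -4 - 33 = -37)
p = -7 (p = -2 - 5 = -7)
F = 14 (F = (1 - 3)*(-7) = -2*(-7) = 14)
k(w) = √(14 + w) (k(w) = √(w + 14) = √(14 + w))
k(-5) + q*(-13) = √(14 - 5) - 37*(-13) = √9 + 481 = 3 + 481 = 484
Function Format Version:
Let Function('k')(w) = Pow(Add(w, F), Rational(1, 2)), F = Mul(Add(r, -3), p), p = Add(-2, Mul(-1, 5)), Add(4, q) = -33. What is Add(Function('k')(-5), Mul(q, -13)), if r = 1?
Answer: 484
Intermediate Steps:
q = -37 (q = Add(-4, -33) = -37)
p = -7 (p = Add(-2, -5) = -7)
F = 14 (F = Mul(Add(1, -3), -7) = Mul(-2, -7) = 14)
Function('k')(w) = Pow(Add(14, w), Rational(1, 2)) (Function('k')(w) = Pow(Add(w, 14), Rational(1, 2)) = Pow(Add(14, w), Rational(1, 2)))
Add(Function('k')(-5), Mul(q, -13)) = Add(Pow(Add(14, -5), Rational(1, 2)), Mul(-37, -13)) = Add(Pow(9, Rational(1, 2)), 481) = Add(3, 481) = 484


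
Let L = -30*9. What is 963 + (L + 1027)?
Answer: 1720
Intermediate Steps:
L = -270
963 + (L + 1027) = 963 + (-270 + 1027) = 963 + 757 = 1720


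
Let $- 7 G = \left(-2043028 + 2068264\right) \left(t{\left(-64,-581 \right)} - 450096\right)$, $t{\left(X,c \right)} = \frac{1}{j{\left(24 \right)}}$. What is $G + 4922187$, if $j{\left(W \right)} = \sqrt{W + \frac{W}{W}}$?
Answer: $\frac{8137909227}{5} \approx 1.6276 \cdot 10^{9}$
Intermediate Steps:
$j{\left(W \right)} = \sqrt{1 + W}$ ($j{\left(W \right)} = \sqrt{W + 1} = \sqrt{1 + W}$)
$t{\left(X,c \right)} = \frac{1}{5}$ ($t{\left(X,c \right)} = \frac{1}{\sqrt{1 + 24}} = \frac{1}{\sqrt{25}} = \frac{1}{5}$)
$G = \frac{8113298292}{5}$ ($G = - \frac{\left(-2043028 + 2068264\right) \left(\frac{1}{5} - 450096\right)}{7} = - \frac{25236 \left(- \frac{2250479}{5}\right)}{7} = \left(- \frac{1}{7}\right) \left(- \frac{56793088044}{5}\right) = \frac{8113298292}{5} \approx 1.6227 \cdot 10^{9}$)
$G + 4922187 = \frac{8113298292}{5} + 4922187 = \frac{8137909227}{5}$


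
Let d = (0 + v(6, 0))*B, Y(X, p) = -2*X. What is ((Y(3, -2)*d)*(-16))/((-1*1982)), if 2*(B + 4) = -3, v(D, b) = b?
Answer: 0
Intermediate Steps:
B = -11/2 (B = -4 + (½)*(-3) = -4 - 3/2 = -11/2 ≈ -5.5000)
d = 0 (d = (0 + 0)*(-11/2) = 0*(-11/2) = 0)
((Y(3, -2)*d)*(-16))/((-1*1982)) = ((-2*3*0)*(-16))/((-1*1982)) = (-6*0*(-16))/(-1982) = (0*(-16))*(-1/1982) = 0*(-1/1982) = 0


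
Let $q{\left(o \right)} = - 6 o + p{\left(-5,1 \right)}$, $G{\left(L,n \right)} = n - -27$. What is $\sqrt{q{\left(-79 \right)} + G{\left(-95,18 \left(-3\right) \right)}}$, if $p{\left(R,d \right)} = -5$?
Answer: $\sqrt{442} \approx 21.024$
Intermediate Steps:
$G{\left(L,n \right)} = 27 + n$ ($G{\left(L,n \right)} = n + 27 = 27 + n$)
$q{\left(o \right)} = -5 - 6 o$ ($q{\left(o \right)} = - 6 o - 5 = -5 - 6 o$)
$\sqrt{q{\left(-79 \right)} + G{\left(-95,18 \left(-3\right) \right)}} = \sqrt{\left(-5 - -474\right) + \left(27 + 18 \left(-3\right)\right)} = \sqrt{\left(-5 + 474\right) + \left(27 - 54\right)} = \sqrt{469 - 27} = \sqrt{442}$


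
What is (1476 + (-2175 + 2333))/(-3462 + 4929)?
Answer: 1634/1467 ≈ 1.1138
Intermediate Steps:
(1476 + (-2175 + 2333))/(-3462 + 4929) = (1476 + 158)/1467 = 1634*(1/1467) = 1634/1467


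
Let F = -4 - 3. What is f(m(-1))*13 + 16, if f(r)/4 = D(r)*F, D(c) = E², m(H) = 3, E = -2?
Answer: -1440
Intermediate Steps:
D(c) = 4 (D(c) = (-2)² = 4)
F = -7
f(r) = -112 (f(r) = 4*(4*(-7)) = 4*(-28) = -112)
f(m(-1))*13 + 16 = -112*13 + 16 = -1456 + 16 = -1440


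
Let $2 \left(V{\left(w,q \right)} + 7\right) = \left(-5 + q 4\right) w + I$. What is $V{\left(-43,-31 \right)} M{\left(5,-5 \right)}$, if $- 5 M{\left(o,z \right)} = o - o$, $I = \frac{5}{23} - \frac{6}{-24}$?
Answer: $0$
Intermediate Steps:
$I = \frac{43}{92}$ ($I = 5 \cdot \frac{1}{23} - - \frac{1}{4} = \frac{5}{23} + \frac{1}{4} = \frac{43}{92} \approx 0.46739$)
$M{\left(o,z \right)} = 0$ ($M{\left(o,z \right)} = - \frac{o - o}{5} = \left(- \frac{1}{5}\right) 0 = 0$)
$V{\left(w,q \right)} = - \frac{1245}{184} + \frac{w \left(-5 + 4 q\right)}{2}$ ($V{\left(w,q \right)} = -7 + \frac{\left(-5 + q 4\right) w + \frac{43}{92}}{2} = -7 + \frac{\left(-5 + 4 q\right) w + \frac{43}{92}}{2} = -7 + \frac{w \left(-5 + 4 q\right) + \frac{43}{92}}{2} = -7 + \frac{\frac{43}{92} + w \left(-5 + 4 q\right)}{2} = -7 + \left(\frac{43}{184} + \frac{w \left(-5 + 4 q\right)}{2}\right) = - \frac{1245}{184} + \frac{w \left(-5 + 4 q\right)}{2}$)
$V{\left(-43,-31 \right)} M{\left(5,-5 \right)} = \left(- \frac{1245}{184} - - \frac{215}{2} + 2 \left(-31\right) \left(-43\right)\right) 0 = \left(- \frac{1245}{184} + \frac{215}{2} + 2666\right) 0 = \frac{509079}{184} \cdot 0 = 0$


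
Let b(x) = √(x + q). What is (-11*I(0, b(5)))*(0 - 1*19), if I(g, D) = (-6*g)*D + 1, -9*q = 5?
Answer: 209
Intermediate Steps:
q = -5/9 (q = -⅑*5 = -5/9 ≈ -0.55556)
b(x) = √(-5/9 + x) (b(x) = √(x - 5/9) = √(-5/9 + x))
I(g, D) = 1 - 6*D*g (I(g, D) = -6*D*g + 1 = 1 - 6*D*g)
(-11*I(0, b(5)))*(0 - 1*19) = (-11*(1 - 6*√(-5 + 9*5)/3*0))*(0 - 1*19) = (-11*(1 - 6*√(-5 + 45)/3*0))*(0 - 19) = -11*(1 - 6*√40/3*0)*(-19) = -11*(1 - 6*(2*√10)/3*0)*(-19) = -11*(1 - 6*2*√10/3*0)*(-19) = -11*(1 + 0)*(-19) = -11*1*(-19) = -11*(-19) = 209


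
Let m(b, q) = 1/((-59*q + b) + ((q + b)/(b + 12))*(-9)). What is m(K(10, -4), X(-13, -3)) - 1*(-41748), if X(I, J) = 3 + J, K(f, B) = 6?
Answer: 125245/3 ≈ 41748.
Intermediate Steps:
m(b, q) = 1/(b - 59*q - 9*(b + q)/(12 + b)) (m(b, q) = 1/((b - 59*q) + ((b + q)/(12 + b))*(-9)) = 1/((b - 59*q) - 9*(b + q)/(12 + b)) = 1/(b - 59*q - 9*(b + q)/(12 + b)))
m(K(10, -4), X(-13, -3)) - 1*(-41748) = (12 + 6)/(6² - 717*(3 - 3) + 3*6 - 59*6*(3 - 3)) - 1*(-41748) = 18/(36 - 717*0 + 18 - 59*6*0) + 41748 = 18/(36 + 0 + 18 + 0) + 41748 = 18/54 + 41748 = (1/54)*18 + 41748 = ⅓ + 41748 = 125245/3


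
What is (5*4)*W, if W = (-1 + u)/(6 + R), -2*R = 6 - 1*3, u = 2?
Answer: 40/9 ≈ 4.4444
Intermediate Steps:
R = -3/2 (R = -(6 - 1*3)/2 = -(6 - 3)/2 = -½*3 = -3/2 ≈ -1.5000)
W = 2/9 (W = (-1 + 2)/(6 - 3/2) = 1/(9/2) = 1*(2/9) = 2/9 ≈ 0.22222)
(5*4)*W = (5*4)*(2/9) = 20*(2/9) = 40/9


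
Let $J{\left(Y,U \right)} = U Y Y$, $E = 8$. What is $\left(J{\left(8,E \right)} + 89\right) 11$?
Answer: $6611$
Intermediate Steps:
$J{\left(Y,U \right)} = U Y^{2}$
$\left(J{\left(8,E \right)} + 89\right) 11 = \left(8 \cdot 8^{2} + 89\right) 11 = \left(8 \cdot 64 + 89\right) 11 = \left(512 + 89\right) 11 = 601 \cdot 11 = 6611$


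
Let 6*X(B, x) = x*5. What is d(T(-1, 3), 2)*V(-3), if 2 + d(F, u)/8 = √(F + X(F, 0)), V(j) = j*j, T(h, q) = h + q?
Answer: -144 + 72*√2 ≈ -42.177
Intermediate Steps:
X(B, x) = 5*x/6 (X(B, x) = (x*5)/6 = (5*x)/6 = 5*x/6)
V(j) = j²
d(F, u) = -16 + 8*√F (d(F, u) = -16 + 8*√(F + (⅚)*0) = -16 + 8*√(F + 0) = -16 + 8*√F)
d(T(-1, 3), 2)*V(-3) = (-16 + 8*√(-1 + 3))*(-3)² = (-16 + 8*√2)*9 = -144 + 72*√2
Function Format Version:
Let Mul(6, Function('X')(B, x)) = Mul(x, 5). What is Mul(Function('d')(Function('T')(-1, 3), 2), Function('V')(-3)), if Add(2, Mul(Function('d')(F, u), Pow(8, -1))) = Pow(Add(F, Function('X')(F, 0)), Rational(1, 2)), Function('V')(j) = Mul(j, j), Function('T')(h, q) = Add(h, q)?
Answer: Add(-144, Mul(72, Pow(2, Rational(1, 2)))) ≈ -42.177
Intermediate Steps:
Function('X')(B, x) = Mul(Rational(5, 6), x) (Function('X')(B, x) = Mul(Rational(1, 6), Mul(x, 5)) = Mul(Rational(1, 6), Mul(5, x)) = Mul(Rational(5, 6), x))
Function('V')(j) = Pow(j, 2)
Function('d')(F, u) = Add(-16, Mul(8, Pow(F, Rational(1, 2)))) (Function('d')(F, u) = Add(-16, Mul(8, Pow(Add(F, Mul(Rational(5, 6), 0)), Rational(1, 2)))) = Add(-16, Mul(8, Pow(Add(F, 0), Rational(1, 2)))) = Add(-16, Mul(8, Pow(F, Rational(1, 2)))))
Mul(Function('d')(Function('T')(-1, 3), 2), Function('V')(-3)) = Mul(Add(-16, Mul(8, Pow(Add(-1, 3), Rational(1, 2)))), Pow(-3, 2)) = Mul(Add(-16, Mul(8, Pow(2, Rational(1, 2)))), 9) = Add(-144, Mul(72, Pow(2, Rational(1, 2))))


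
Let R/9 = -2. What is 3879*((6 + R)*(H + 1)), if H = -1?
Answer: 0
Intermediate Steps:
R = -18 (R = 9*(-2) = -18)
3879*((6 + R)*(H + 1)) = 3879*((6 - 18)*(-1 + 1)) = 3879*(-12*0) = 3879*0 = 0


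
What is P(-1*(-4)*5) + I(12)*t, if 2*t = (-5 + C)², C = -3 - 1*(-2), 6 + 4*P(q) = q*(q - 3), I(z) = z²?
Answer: 5351/2 ≈ 2675.5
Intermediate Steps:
P(q) = -3/2 + q*(-3 + q)/4 (P(q) = -3/2 + (q*(q - 3))/4 = -3/2 + (q*(-3 + q))/4 = -3/2 + q*(-3 + q)/4)
C = -1 (C = -3 + 2 = -1)
t = 18 (t = (-5 - 1)²/2 = (½)*(-6)² = (½)*36 = 18)
P(-1*(-4)*5) + I(12)*t = (-3/2 - 3*(-1*(-4))*5/4 + (-1*(-4)*5)²/4) + 12²*18 = (-3/2 - 3*5 + (4*5)²/4) + 144*18 = (-3/2 - ¾*20 + (¼)*20²) + 2592 = (-3/2 - 15 + (¼)*400) + 2592 = (-3/2 - 15 + 100) + 2592 = 167/2 + 2592 = 5351/2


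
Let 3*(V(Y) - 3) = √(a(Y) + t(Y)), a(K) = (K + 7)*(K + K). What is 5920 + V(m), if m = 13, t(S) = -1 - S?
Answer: 5923 + √506/3 ≈ 5930.5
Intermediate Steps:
a(K) = 2*K*(7 + K) (a(K) = (7 + K)*(2*K) = 2*K*(7 + K))
V(Y) = 3 + √(-1 - Y + 2*Y*(7 + Y))/3 (V(Y) = 3 + √(2*Y*(7 + Y) + (-1 - Y))/3 = 3 + √(-1 - Y + 2*Y*(7 + Y))/3)
5920 + V(m) = 5920 + (3 + √(-1 - 1*13 + 2*13*(7 + 13))/3) = 5920 + (3 + √(-1 - 13 + 2*13*20)/3) = 5920 + (3 + √(-1 - 13 + 520)/3) = 5920 + (3 + √506/3) = 5923 + √506/3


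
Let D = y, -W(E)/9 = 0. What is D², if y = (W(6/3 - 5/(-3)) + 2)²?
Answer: 16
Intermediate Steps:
W(E) = 0 (W(E) = -9*0 = 0)
y = 4 (y = (0 + 2)² = 2² = 4)
D = 4
D² = 4² = 16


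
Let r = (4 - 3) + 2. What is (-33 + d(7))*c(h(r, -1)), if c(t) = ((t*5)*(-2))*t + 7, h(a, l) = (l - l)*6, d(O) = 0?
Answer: -231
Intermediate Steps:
r = 3 (r = 1 + 2 = 3)
h(a, l) = 0 (h(a, l) = 0*6 = 0)
c(t) = 7 - 10*t² (c(t) = ((5*t)*(-2))*t + 7 = (-10*t)*t + 7 = -10*t² + 7 = 7 - 10*t²)
(-33 + d(7))*c(h(r, -1)) = (-33 + 0)*(7 - 10*0²) = -33*(7 - 10*0) = -33*(7 + 0) = -33*7 = -231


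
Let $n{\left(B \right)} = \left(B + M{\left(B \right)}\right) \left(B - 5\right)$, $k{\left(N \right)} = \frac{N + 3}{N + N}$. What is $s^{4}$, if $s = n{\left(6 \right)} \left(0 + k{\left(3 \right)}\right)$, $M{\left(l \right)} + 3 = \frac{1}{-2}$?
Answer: $\frac{625}{16} \approx 39.063$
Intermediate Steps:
$k{\left(N \right)} = \frac{3 + N}{2 N}$
$M{\left(l \right)} = - \frac{7}{2}$ ($M{\left(l \right)} = -3 + \frac{1}{-2} = -3 - \frac{1}{2} = - \frac{7}{2}$)
$n{\left(B \right)} = \left(-5 + B\right) \left(- \frac{7}{2} + B\right)$ ($n{\left(B \right)} = \left(B - \frac{7}{2}\right) \left(B - 5\right) = \left(- \frac{7}{2} + B\right) \left(-5 + B\right) = \left(-5 + B\right) \left(- \frac{7}{2} + B\right)$)
$s = \frac{5}{2}$ ($s = \left(\frac{35}{2} + 6^{2} - 51\right) \left(0 + \frac{3 + 3}{2 \cdot 3}\right) = \left(\frac{35}{2} + 36 - 51\right) \left(0 + \frac{1}{2} \cdot \frac{1}{3} \cdot 6\right) = \frac{5 \left(0 + 1\right)}{2} = \frac{5}{2} \cdot 1 = \frac{5}{2} \approx 2.5$)
$s^{4} = \left(\frac{5}{2}\right)^{4} = \frac{625}{16}$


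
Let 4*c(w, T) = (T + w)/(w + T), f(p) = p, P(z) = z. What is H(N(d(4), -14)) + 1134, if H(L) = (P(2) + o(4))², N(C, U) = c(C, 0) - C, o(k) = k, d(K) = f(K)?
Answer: 1170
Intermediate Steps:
c(w, T) = ¼ (c(w, T) = ((T + w)/(w + T))/4 = ((T + w)/(T + w))/4 = (¼)*1 = ¼)
d(K) = K
N(C, U) = ¼ - C
H(L) = 36 (H(L) = (2 + 4)² = 6² = 36)
H(N(d(4), -14)) + 1134 = 36 + 1134 = 1170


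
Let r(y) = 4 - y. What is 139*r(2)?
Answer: 278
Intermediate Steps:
139*r(2) = 139*(4 - 1*2) = 139*(4 - 2) = 139*2 = 278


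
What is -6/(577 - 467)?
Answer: -3/55 ≈ -0.054545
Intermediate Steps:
-6/(577 - 467) = -6/110 = -6*1/110 = -3/55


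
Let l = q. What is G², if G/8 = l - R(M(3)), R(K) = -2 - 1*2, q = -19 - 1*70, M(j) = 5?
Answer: 462400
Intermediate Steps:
q = -89 (q = -19 - 70 = -89)
R(K) = -4 (R(K) = -2 - 2 = -4)
l = -89
G = -680 (G = 8*(-89 - 1*(-4)) = 8*(-89 + 4) = 8*(-85) = -680)
G² = (-680)² = 462400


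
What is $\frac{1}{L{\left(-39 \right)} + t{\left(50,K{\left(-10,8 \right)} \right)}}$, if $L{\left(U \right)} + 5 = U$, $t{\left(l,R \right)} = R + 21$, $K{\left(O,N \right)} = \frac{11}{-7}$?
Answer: $- \frac{7}{172} \approx -0.040698$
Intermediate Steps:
$K{\left(O,N \right)} = - \frac{11}{7}$ ($K{\left(O,N \right)} = 11 \left(- \frac{1}{7}\right) = - \frac{11}{7}$)
$t{\left(l,R \right)} = 21 + R$
$L{\left(U \right)} = -5 + U$
$\frac{1}{L{\left(-39 \right)} + t{\left(50,K{\left(-10,8 \right)} \right)}} = \frac{1}{\left(-5 - 39\right) + \left(21 - \frac{11}{7}\right)} = \frac{1}{-44 + \frac{136}{7}} = \frac{1}{- \frac{172}{7}} = - \frac{7}{172}$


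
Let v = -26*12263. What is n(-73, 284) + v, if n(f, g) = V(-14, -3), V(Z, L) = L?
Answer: -318841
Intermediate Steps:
n(f, g) = -3
v = -318838
n(-73, 284) + v = -3 - 318838 = -318841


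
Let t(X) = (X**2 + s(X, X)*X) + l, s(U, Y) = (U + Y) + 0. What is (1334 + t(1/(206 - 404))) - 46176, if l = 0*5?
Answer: -585995255/13068 ≈ -44842.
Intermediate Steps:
s(U, Y) = U + Y
l = 0
t(X) = 3*X**2 (t(X) = (X**2 + (X + X)*X) + 0 = (X**2 + (2*X)*X) + 0 = (X**2 + 2*X**2) + 0 = 3*X**2 + 0 = 3*X**2)
(1334 + t(1/(206 - 404))) - 46176 = (1334 + 3*(1/(206 - 404))**2) - 46176 = (1334 + 3*(1/(-198))**2) - 46176 = (1334 + 3*(-1/198)**2) - 46176 = (1334 + 3*(1/39204)) - 46176 = (1334 + 1/13068) - 46176 = 17432713/13068 - 46176 = -585995255/13068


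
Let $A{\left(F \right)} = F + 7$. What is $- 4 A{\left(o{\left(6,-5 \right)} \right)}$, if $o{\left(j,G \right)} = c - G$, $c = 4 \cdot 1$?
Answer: $-64$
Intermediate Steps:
$c = 4$
$o{\left(j,G \right)} = 4 - G$
$A{\left(F \right)} = 7 + F$
$- 4 A{\left(o{\left(6,-5 \right)} \right)} = - 4 \left(7 + \left(4 - -5\right)\right) = - 4 \left(7 + \left(4 + 5\right)\right) = - 4 \left(7 + 9\right) = \left(-4\right) 16 = -64$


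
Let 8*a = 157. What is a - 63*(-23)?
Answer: 11749/8 ≈ 1468.6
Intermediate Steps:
a = 157/8 (a = (1/8)*157 = 157/8 ≈ 19.625)
a - 63*(-23) = 157/8 - 63*(-23) = 157/8 + 1449 = 11749/8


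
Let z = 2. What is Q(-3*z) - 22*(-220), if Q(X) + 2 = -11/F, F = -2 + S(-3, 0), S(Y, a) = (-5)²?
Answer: 111263/23 ≈ 4837.5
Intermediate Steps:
S(Y, a) = 25
F = 23 (F = -2 + 25 = 23)
Q(X) = -57/23 (Q(X) = -2 - 11/23 = -57/23)
Q(-3*z) - 22*(-220) = -57/23 - 22*(-220) = -57/23 + 4840 = 111263/23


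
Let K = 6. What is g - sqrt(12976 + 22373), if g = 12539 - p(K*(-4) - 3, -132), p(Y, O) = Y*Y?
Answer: 11810 - sqrt(35349) ≈ 11622.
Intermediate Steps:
p(Y, O) = Y**2
g = 11810 (g = 12539 - (6*(-4) - 3)**2 = 12539 - (-24 - 3)**2 = 12539 - 1*(-27)**2 = 12539 - 1*729 = 12539 - 729 = 11810)
g - sqrt(12976 + 22373) = 11810 - sqrt(12976 + 22373) = 11810 - sqrt(35349)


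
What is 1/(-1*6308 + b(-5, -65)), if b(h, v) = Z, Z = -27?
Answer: -1/6335 ≈ -0.00015785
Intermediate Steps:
b(h, v) = -27
1/(-1*6308 + b(-5, -65)) = 1/(-1*6308 - 27) = 1/(-6308 - 27) = 1/(-6335) = -1/6335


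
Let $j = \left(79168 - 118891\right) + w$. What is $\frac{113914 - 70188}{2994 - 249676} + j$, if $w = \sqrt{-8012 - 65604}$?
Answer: $- \frac{4899496406}{123341} + 4 i \sqrt{4601} \approx -39723.0 + 271.32 i$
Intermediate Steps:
$w = 4 i \sqrt{4601}$ ($w = \sqrt{-73616} = 4 i \sqrt{4601} \approx 271.32 i$)
$j = -39723 + 4 i \sqrt{4601}$ ($j = \left(79168 - 118891\right) + 4 i \sqrt{4601} = -39723 + 4 i \sqrt{4601} \approx -39723.0 + 271.32 i$)
$\frac{113914 - 70188}{2994 - 249676} + j = \frac{113914 - 70188}{2994 - 249676} - \left(39723 - 4 i \sqrt{4601}\right) = \frac{43726}{-246682} - \left(39723 - 4 i \sqrt{4601}\right) = 43726 \left(- \frac{1}{246682}\right) - \left(39723 - 4 i \sqrt{4601}\right) = - \frac{21863}{123341} - \left(39723 - 4 i \sqrt{4601}\right) = - \frac{4899496406}{123341} + 4 i \sqrt{4601}$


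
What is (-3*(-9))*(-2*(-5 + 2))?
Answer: 162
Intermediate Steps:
(-3*(-9))*(-2*(-5 + 2)) = 27*(-2*(-3)) = 27*6 = 162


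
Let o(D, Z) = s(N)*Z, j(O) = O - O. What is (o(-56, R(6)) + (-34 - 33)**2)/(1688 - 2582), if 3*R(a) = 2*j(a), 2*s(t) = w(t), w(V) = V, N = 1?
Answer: -4489/894 ≈ -5.0213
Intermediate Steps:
j(O) = 0
s(t) = t/2
R(a) = 0 (R(a) = (2*0)/3 = (1/3)*0 = 0)
o(D, Z) = Z/2 (o(D, Z) = ((1/2)*1)*Z = Z/2)
(o(-56, R(6)) + (-34 - 33)**2)/(1688 - 2582) = ((1/2)*0 + (-34 - 33)**2)/(1688 - 2582) = (0 + (-67)**2)/(-894) = (0 + 4489)*(-1/894) = 4489*(-1/894) = -4489/894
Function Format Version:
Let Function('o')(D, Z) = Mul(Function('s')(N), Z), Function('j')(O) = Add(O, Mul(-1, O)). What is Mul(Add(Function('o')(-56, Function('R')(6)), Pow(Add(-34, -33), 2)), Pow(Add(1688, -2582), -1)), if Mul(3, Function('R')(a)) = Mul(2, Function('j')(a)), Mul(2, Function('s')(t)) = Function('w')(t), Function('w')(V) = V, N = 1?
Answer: Rational(-4489, 894) ≈ -5.0213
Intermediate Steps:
Function('j')(O) = 0
Function('s')(t) = Mul(Rational(1, 2), t)
Function('R')(a) = 0 (Function('R')(a) = Mul(Rational(1, 3), Mul(2, 0)) = Mul(Rational(1, 3), 0) = 0)
Function('o')(D, Z) = Mul(Rational(1, 2), Z) (Function('o')(D, Z) = Mul(Mul(Rational(1, 2), 1), Z) = Mul(Rational(1, 2), Z))
Mul(Add(Function('o')(-56, Function('R')(6)), Pow(Add(-34, -33), 2)), Pow(Add(1688, -2582), -1)) = Mul(Add(Mul(Rational(1, 2), 0), Pow(Add(-34, -33), 2)), Pow(Add(1688, -2582), -1)) = Mul(Add(0, Pow(-67, 2)), Pow(-894, -1)) = Mul(Add(0, 4489), Rational(-1, 894)) = Mul(4489, Rational(-1, 894)) = Rational(-4489, 894)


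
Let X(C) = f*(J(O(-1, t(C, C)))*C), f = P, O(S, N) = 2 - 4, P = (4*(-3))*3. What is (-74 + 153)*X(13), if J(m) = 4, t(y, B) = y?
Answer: -147888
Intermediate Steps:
P = -36 (P = -12*3 = -36)
O(S, N) = -2
f = -36
X(C) = -144*C
(-74 + 153)*X(13) = (-74 + 153)*(-144*13) = 79*(-1872) = -147888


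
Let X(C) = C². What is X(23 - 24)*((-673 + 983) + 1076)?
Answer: 1386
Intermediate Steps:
X(23 - 24)*((-673 + 983) + 1076) = (23 - 24)²*((-673 + 983) + 1076) = (-1)²*(310 + 1076) = 1*1386 = 1386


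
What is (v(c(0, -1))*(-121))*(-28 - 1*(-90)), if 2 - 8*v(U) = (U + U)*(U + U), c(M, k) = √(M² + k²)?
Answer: 3751/2 ≈ 1875.5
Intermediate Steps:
v(U) = ¼ - U²/2 (v(U) = ¼ - (U + U)*(U + U)/8 = ¼ - 2*U*2*U/8 = ¼ - U²/2)
(v(c(0, -1))*(-121))*(-28 - 1*(-90)) = ((¼ - (√(0² + (-1)²))²/2)*(-121))*(-28 - 1*(-90)) = ((¼ - (√(0 + 1))²/2)*(-121))*(-28 + 90) = ((¼ - (√1)²/2)*(-121))*62 = ((¼ - ½*1²)*(-121))*62 = ((¼ - ½*1)*(-121))*62 = ((¼ - ½)*(-121))*62 = -¼*(-121)*62 = (121/4)*62 = 3751/2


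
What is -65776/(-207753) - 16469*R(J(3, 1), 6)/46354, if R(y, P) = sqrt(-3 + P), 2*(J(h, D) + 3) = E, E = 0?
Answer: 65776/207753 - 383*sqrt(3)/1078 ≈ -0.29877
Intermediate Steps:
J(h, D) = -3 (J(h, D) = -3 + (1/2)*0 = -3 + 0 = -3)
-65776/(-207753) - 16469*R(J(3, 1), 6)/46354 = -65776/(-207753) - 16469*sqrt(-3 + 6)/46354 = -65776*(-1/207753) - 16469*sqrt(3)*(1/46354) = 65776/207753 - 383*sqrt(3)/1078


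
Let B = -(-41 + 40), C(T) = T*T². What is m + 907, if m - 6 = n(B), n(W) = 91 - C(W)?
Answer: 1003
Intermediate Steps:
C(T) = T³
B = 1 (B = -1*(-1) = 1)
n(W) = 91 - W³
m = 96 (m = 6 + (91 - 1*1³) = 6 + (91 - 1*1) = 6 + (91 - 1) = 6 + 90 = 96)
m + 907 = 96 + 907 = 1003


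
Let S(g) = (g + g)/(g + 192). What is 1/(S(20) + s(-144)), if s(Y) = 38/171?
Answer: 477/196 ≈ 2.4337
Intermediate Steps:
s(Y) = 2/9 (s(Y) = 38*(1/171) = 2/9)
S(g) = 2*g/(192 + g) (S(g) = (2*g)/(192 + g) = 2*g/(192 + g))
1/(S(20) + s(-144)) = 1/(2*20/(192 + 20) + 2/9) = 1/(2*20/212 + 2/9) = 1/(2*20*(1/212) + 2/9) = 1/(10/53 + 2/9) = 1/(196/477) = 477/196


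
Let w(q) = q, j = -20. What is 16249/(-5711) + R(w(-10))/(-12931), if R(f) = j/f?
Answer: -210127241/73848941 ≈ -2.8454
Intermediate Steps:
R(f) = -20/f
16249/(-5711) + R(w(-10))/(-12931) = 16249/(-5711) - 20/(-10)/(-12931) = 16249*(-1/5711) - 20*(-1/10)*(-1/12931) = -16249/5711 + 2*(-1/12931) = -16249/5711 - 2/12931 = -210127241/73848941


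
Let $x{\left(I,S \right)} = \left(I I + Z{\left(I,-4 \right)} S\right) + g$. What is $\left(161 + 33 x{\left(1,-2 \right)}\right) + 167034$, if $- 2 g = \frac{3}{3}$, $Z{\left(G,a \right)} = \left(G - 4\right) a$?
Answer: $\frac{332839}{2} \approx 1.6642 \cdot 10^{5}$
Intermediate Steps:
$Z{\left(G,a \right)} = a \left(-4 + G\right)$ ($Z{\left(G,a \right)} = \left(-4 + G\right) a = a \left(-4 + G\right)$)
$g = - \frac{1}{2}$ ($g = - \frac{3 \cdot \frac{1}{3}}{2} = \left(- \frac{1}{2}\right) 1 = - \frac{1}{2} \approx -0.5$)
$x{\left(I,S \right)} = - \frac{1}{2} + I^{2} + S \left(16 - 4 I\right)$ ($x{\left(I,S \right)} = \left(I I + - 4 \left(-4 + I\right) S\right) - \frac{1}{2} = \left(I^{2} + \left(16 - 4 I\right) S\right) - \frac{1}{2} = \left(I^{2} + S \left(16 - 4 I\right)\right) - \frac{1}{2} = - \frac{1}{2} + I^{2} + S \left(16 - 4 I\right)$)
$\left(161 + 33 x{\left(1,-2 \right)}\right) + 167034 = \left(161 + 33 \left(- \frac{1}{2} + 1^{2} + 4 \left(-2\right) \left(4 - 1\right)\right)\right) + 167034 = \left(161 + 33 \left(- \frac{1}{2} + 1 + 4 \left(-2\right) \left(4 - 1\right)\right)\right) + 167034 = \left(161 + 33 \left(- \frac{1}{2} + 1 + 4 \left(-2\right) 3\right)\right) + 167034 = \left(161 + 33 \left(- \frac{1}{2} + 1 - 24\right)\right) + 167034 = \left(161 + 33 \left(- \frac{47}{2}\right)\right) + 167034 = \left(161 - \frac{1551}{2}\right) + 167034 = - \frac{1229}{2} + 167034 = \frac{332839}{2}$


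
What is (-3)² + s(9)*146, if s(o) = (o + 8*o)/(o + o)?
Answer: 666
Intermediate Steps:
s(o) = 9/2 (s(o) = (9*o)/((2*o)) = (9*o)*(1/(2*o)) = 9/2)
(-3)² + s(9)*146 = (-3)² + (9/2)*146 = 9 + 657 = 666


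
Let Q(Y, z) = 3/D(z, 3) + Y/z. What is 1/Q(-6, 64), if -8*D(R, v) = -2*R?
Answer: 32/3 ≈ 10.667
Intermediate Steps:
D(R, v) = R/4 (D(R, v) = -(-1)*R/4 = R/4)
Q(Y, z) = 12/z + Y/z (Q(Y, z) = 3/((z/4)) + Y/z = 3*(4/z) + Y/z = 12/z + Y/z)
1/Q(-6, 64) = 1/((12 - 6)/64) = 1/((1/64)*6) = 1/(3/32) = 32/3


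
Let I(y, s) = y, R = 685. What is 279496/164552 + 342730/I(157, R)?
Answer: 7055098479/3229333 ≈ 2184.7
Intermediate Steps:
279496/164552 + 342730/I(157, R) = 279496/164552 + 342730/157 = 279496*(1/164552) + 342730*(1/157) = 34937/20569 + 342730/157 = 7055098479/3229333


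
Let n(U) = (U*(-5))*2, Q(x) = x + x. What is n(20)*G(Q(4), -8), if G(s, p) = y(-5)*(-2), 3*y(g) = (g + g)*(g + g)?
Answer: 40000/3 ≈ 13333.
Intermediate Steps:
Q(x) = 2*x
n(U) = -10*U (n(U) = -5*U*2 = -10*U)
y(g) = 4*g**2/3 (y(g) = ((g + g)*(g + g))/3 = ((2*g)*(2*g))/3 = (4*g**2)/3 = 4*g**2/3)
G(s, p) = -200/3 (G(s, p) = ((4/3)*(-5)**2)*(-2) = ((4/3)*25)*(-2) = (100/3)*(-2) = -200/3)
n(20)*G(Q(4), -8) = -10*20*(-200/3) = -200*(-200/3) = 40000/3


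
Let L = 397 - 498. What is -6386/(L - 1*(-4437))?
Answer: -3193/2168 ≈ -1.4728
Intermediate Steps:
L = -101
-6386/(L - 1*(-4437)) = -6386/(-101 - 1*(-4437)) = -6386/(-101 + 4437) = -6386/4336 = -6386*1/4336 = -3193/2168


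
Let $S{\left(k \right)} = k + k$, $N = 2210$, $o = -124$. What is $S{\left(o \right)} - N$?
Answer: $-2458$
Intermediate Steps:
$S{\left(k \right)} = 2 k$
$S{\left(o \right)} - N = 2 \left(-124\right) - 2210 = -248 - 2210 = -2458$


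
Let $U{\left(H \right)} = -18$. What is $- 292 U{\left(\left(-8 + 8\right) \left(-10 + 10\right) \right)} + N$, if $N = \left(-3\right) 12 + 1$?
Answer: $5221$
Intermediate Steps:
$N = -35$ ($N = -36 + 1 = -35$)
$- 292 U{\left(\left(-8 + 8\right) \left(-10 + 10\right) \right)} + N = \left(-292\right) \left(-18\right) - 35 = 5256 - 35 = 5221$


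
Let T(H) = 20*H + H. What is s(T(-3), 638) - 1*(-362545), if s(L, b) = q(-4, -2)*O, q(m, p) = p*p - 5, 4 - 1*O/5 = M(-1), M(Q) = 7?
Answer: 362560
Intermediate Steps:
O = -15 (O = 20 - 5*7 = 20 - 35 = -15)
q(m, p) = -5 + p**2 (q(m, p) = p**2 - 5 = -5 + p**2)
T(H) = 21*H
s(L, b) = 15 (s(L, b) = (-5 + (-2)**2)*(-15) = (-5 + 4)*(-15) = -1*(-15) = 15)
s(T(-3), 638) - 1*(-362545) = 15 - 1*(-362545) = 15 + 362545 = 362560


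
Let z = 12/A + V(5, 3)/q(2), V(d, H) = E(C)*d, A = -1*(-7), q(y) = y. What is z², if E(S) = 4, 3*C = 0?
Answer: 6724/49 ≈ 137.22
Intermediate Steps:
C = 0 (C = (⅓)*0 = 0)
A = 7
V(d, H) = 4*d
z = 82/7 (z = 12/7 + (4*5)/2 = 12*(⅐) + 20*(½) = 12/7 + 10 = 82/7 ≈ 11.714)
z² = (82/7)² = 6724/49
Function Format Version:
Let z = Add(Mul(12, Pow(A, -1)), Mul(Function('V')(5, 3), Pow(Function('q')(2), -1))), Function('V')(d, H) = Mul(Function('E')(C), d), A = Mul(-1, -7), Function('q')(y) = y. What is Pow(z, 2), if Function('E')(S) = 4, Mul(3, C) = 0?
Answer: Rational(6724, 49) ≈ 137.22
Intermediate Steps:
C = 0 (C = Mul(Rational(1, 3), 0) = 0)
A = 7
Function('V')(d, H) = Mul(4, d)
z = Rational(82, 7) (z = Add(Mul(12, Pow(7, -1)), Mul(Mul(4, 5), Pow(2, -1))) = Add(Mul(12, Rational(1, 7)), Mul(20, Rational(1, 2))) = Add(Rational(12, 7), 10) = Rational(82, 7) ≈ 11.714)
Pow(z, 2) = Pow(Rational(82, 7), 2) = Rational(6724, 49)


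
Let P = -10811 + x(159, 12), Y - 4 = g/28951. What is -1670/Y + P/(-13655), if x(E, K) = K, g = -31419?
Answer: -131856597547/230455435 ≈ -572.16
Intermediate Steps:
Y = 84385/28951 (Y = 4 - 31419/28951 = 84385/28951 ≈ 2.9148)
P = -10799 (P = -10811 + 12 = -10799)
-1670/Y + P/(-13655) = -1670/84385/28951 - 10799/(-13655) = -1670*28951/84385 - 10799*(-1/13655) = -9669634/16877 + 10799/13655 = -131856597547/230455435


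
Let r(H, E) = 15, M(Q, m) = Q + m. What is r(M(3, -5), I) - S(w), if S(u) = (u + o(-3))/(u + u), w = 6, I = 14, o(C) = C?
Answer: 59/4 ≈ 14.750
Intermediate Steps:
S(u) = (-3 + u)/(2*u) (S(u) = (u - 3)/(u + u) = (-3 + u)/((2*u)) = (-3 + u)*(1/(2*u)) = (-3 + u)/(2*u))
r(M(3, -5), I) - S(w) = 15 - (-3 + 6)/(2*6) = 15 - 3/(2*6) = 15 - 1*¼ = 15 - ¼ = 59/4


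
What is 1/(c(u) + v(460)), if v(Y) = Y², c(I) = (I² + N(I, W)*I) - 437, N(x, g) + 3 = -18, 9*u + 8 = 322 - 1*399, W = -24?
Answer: 81/17127493 ≈ 4.7292e-6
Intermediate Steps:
u = -85/9 (u = -8/9 + (322 - 1*399)/9 = -8/9 + (322 - 399)/9 = -8/9 + (⅑)*(-77) = -8/9 - 77/9 = -85/9 ≈ -9.4444)
N(x, g) = -21 (N(x, g) = -3 - 18 = -21)
c(I) = -437 + I² - 21*I (c(I) = (I² - 21*I) - 437 = -437 + I² - 21*I)
1/(c(u) + v(460)) = 1/((-437 + (-85/9)² - 21*(-85/9)) + 460²) = 1/((-437 + 7225/81 + 595/3) + 211600) = 1/(-12107/81 + 211600) = 1/(17127493/81) = 81/17127493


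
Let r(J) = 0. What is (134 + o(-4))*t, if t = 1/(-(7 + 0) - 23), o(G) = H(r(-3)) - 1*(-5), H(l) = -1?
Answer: -23/5 ≈ -4.6000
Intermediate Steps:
o(G) = 4 (o(G) = -1 - 1*(-5) = -1 + 5 = 4)
t = -1/30 (t = 1/(-1*7 - 23) = 1/(-7 - 23) = 1/(-30) = -1/30 ≈ -0.033333)
(134 + o(-4))*t = (134 + 4)*(-1/30) = 138*(-1/30) = -23/5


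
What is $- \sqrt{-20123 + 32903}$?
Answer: $- 6 \sqrt{355} \approx -113.05$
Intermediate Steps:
$- \sqrt{-20123 + 32903} = - \sqrt{12780} = - 6 \sqrt{355}$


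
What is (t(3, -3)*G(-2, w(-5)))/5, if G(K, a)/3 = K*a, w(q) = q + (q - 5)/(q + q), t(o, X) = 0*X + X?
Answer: -72/5 ≈ -14.400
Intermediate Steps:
t(o, X) = X (t(o, X) = 0 + X = X)
w(q) = q + (-5 + q)/(2*q) (w(q) = q + (-5 + q)/((2*q)) = q + (-5 + q)*(1/(2*q)) = q + (-5 + q)/(2*q))
G(K, a) = 3*K*a (G(K, a) = 3*(K*a) = 3*K*a)
(t(3, -3)*G(-2, w(-5)))/5 = -9*(-2)*(½ - 5 - 5/2/(-5))/5 = -9*(-2)*(½ - 5 - 5/2*(-⅕))*(⅕) = -9*(-2)*(½ - 5 + ½)*(⅕) = -9*(-2)*(-4)*(⅕) = -3*24*(⅕) = -72*⅕ = -72/5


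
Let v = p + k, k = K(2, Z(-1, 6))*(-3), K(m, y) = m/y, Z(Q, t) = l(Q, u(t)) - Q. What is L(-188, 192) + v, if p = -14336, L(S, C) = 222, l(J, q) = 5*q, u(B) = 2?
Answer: -155260/11 ≈ -14115.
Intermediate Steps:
Z(Q, t) = 10 - Q (Z(Q, t) = 5*2 - Q = 10 - Q)
k = -6/11 (k = (2/(10 - 1*(-1)))*(-3) = (2/(10 + 1))*(-3) = (2/11)*(-3) = -6/11 ≈ -0.54545)
v = -157702/11 (v = -14336 - 6/11 = -157702/11 ≈ -14337.)
L(-188, 192) + v = 222 - 157702/11 = -155260/11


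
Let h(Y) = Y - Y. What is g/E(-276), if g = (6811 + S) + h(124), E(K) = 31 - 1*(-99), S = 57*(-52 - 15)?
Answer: 1496/65 ≈ 23.015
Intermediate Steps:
h(Y) = 0
S = -3819 (S = 57*(-67) = -3819)
E(K) = 130 (E(K) = 31 + 99 = 130)
g = 2992 (g = (6811 - 3819) + 0 = 2992 + 0 = 2992)
g/E(-276) = 2992/130 = 2992*(1/130) = 1496/65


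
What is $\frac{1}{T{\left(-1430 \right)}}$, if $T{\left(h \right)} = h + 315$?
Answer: $- \frac{1}{1115} \approx -0.00089686$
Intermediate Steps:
$T{\left(h \right)} = 315 + h$
$\frac{1}{T{\left(-1430 \right)}} = \frac{1}{315 - 1430} = \frac{1}{-1115} = - \frac{1}{1115}$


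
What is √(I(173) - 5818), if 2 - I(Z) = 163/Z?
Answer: I*√174095263/173 ≈ 76.269*I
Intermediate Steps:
I(Z) = 2 - 163/Z
√(I(173) - 5818) = √((2 - 163/173) - 5818) = √(183/173 - 5818) = √(-1006331/173) = I*√174095263/173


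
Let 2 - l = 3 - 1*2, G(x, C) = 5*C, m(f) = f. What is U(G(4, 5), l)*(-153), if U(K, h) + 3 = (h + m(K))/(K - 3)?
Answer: 3060/11 ≈ 278.18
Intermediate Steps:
l = 1 (l = 2 - (3 - 1*2) = 2 - (3 - 2) = 2 - 1*1 = 2 - 1 = 1)
U(K, h) = -3 + (K + h)/(-3 + K) (U(K, h) = -3 + (h + K)/(K - 3) = -3 + (K + h)/(-3 + K))
U(G(4, 5), l)*(-153) = ((9 + 1 - 10*5)/(-3 + 5*5))*(-153) = ((9 + 1 - 2*25)/(-3 + 25))*(-153) = ((9 + 1 - 50)/22)*(-153) = ((1/22)*(-40))*(-153) = -20/11*(-153) = 3060/11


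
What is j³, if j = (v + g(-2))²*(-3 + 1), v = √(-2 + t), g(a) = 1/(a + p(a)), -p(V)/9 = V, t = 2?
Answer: -1/2097152 ≈ -4.7684e-7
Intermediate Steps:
p(V) = -9*V
g(a) = -1/(8*a) (g(a) = 1/(a - 9*a) = 1/(-8*a) = -1/(8*a))
v = 0 (v = √(-2 + 2) = √0 = 0)
j = -1/128 (j = (0 - ⅛/(-2))²*(-3 + 1) = (0 - ⅛*(-½))²*(-2) = (0 + 1/16)²*(-2) = (1/16)²*(-2) = (1/256)*(-2) = -1/128 ≈ -0.0078125)
j³ = (-1/128)³ = -1/2097152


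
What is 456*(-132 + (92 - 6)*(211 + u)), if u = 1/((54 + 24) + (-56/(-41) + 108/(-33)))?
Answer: 140959458264/17159 ≈ 8.2149e+6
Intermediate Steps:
u = 451/34318 (u = 1/(78 + (-56*(-1/41) + 108*(-1/33))) = 1/(78 + (56/41 - 36/11)) = 1/(78 - 860/451) = 1/(34318/451) = 451/34318 ≈ 0.013142)
456*(-132 + (92 - 6)*(211 + u)) = 456*(-132 + (92 - 6)*(211 + 451/34318)) = 456*(-132 + 86*(7241549/34318)) = 456*(-132 + 311386607/17159) = 456*(309121619/17159) = 140959458264/17159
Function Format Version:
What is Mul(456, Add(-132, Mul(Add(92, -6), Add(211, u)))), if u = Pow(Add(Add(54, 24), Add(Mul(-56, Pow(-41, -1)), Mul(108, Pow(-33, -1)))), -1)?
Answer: Rational(140959458264, 17159) ≈ 8.2149e+6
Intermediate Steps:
u = Rational(451, 34318) (u = Pow(Add(78, Add(Mul(-56, Rational(-1, 41)), Mul(108, Rational(-1, 33)))), -1) = Pow(Add(78, Add(Rational(56, 41), Rational(-36, 11))), -1) = Pow(Add(78, Rational(-860, 451)), -1) = Pow(Rational(34318, 451), -1) = Rational(451, 34318) ≈ 0.013142)
Mul(456, Add(-132, Mul(Add(92, -6), Add(211, u)))) = Mul(456, Add(-132, Mul(Add(92, -6), Add(211, Rational(451, 34318))))) = Mul(456, Add(-132, Mul(86, Rational(7241549, 34318)))) = Mul(456, Add(-132, Rational(311386607, 17159))) = Mul(456, Rational(309121619, 17159)) = Rational(140959458264, 17159)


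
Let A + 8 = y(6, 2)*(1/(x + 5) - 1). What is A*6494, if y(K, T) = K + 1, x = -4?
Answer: -51952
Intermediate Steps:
y(K, T) = 1 + K
A = -8 (A = -8 + (1 + 6)*(1/(-4 + 5) - 1) = -8 + 7*(1/1 - 1) = -8 + 7*(1 - 1) = -8 + 7*0 = -8 + 0 = -8)
A*6494 = -8*6494 = -51952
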